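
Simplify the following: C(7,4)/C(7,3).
1

Working:
C(n,k+1)/C(n,k) = (n−k)/(k+1). Here (7−3)/(3+1) = 4/4 = 1.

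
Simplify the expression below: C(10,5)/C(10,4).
6/5

Explanation: C(n,k+1)/C(n,k) = (n−k)/(k+1). Here (10−4)/(4+1) = 6/5 = 6/5.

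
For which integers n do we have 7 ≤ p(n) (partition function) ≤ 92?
5, 6, 7, 8, 9, 10, 11, 12
Tabulating p(n) via p(n) = p(n−1) + p(n−2) − p(n−5) − p(n−7) + …: p(4)=5; p(5)=7; p(6)=11; p(7)=15; p(8)=22; p(9)=30; p(10)=42; p(11)=56; p(12)=77; p(13)=101. So valid n = 5, 6, 7, 8, 9, 10, 11, 12.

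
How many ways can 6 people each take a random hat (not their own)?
265

Reasoning: Using D(n) = (n-1)[D(n-1) + D(n-2)]:
D(6) = (6-1) × [D(5) + D(4)]
      = 5 × [44 + 9]
      = 5 × 53
      = 265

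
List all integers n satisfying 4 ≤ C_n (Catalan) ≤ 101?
3, 4, 5

C_2=2; C_3=5; C_4=14; C_5=42; C_6=132. So valid n = 3, 4, 5.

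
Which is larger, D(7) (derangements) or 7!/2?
D(7) = (7-1)·[D(6) + D(5)] = 6·[265 + 44] = 1,854; 7!/2 = 5,040/2 = 2,520.

Answer: 7!/2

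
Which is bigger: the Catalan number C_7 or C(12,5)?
C(12,5)

C_7 = C(14,7)/(7+1) = 3,432/8 = 429; C(12,5) = 792.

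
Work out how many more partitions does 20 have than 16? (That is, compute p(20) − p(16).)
Pentagonal recurrence p(n) = p(n−1) + p(n−2) − p(n−5) − p(n−7) + …: p(20) = p(19) + p(18) − p(15) − p(13) + p(8) + p(5) = 490 + 385 − 176 − 101 + 22 + 7 = 627.
p(16) = p(15) + p(14) − p(11) − p(9) + p(4) + p(1) = 176 + 135 − 56 − 30 + 5 + 1 = 231.
Difference = 627 − 231 = 396.
Final answer: 396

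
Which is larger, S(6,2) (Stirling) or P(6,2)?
S(6,2)

Working:
S(6,2) = 2·S(5,2) + S(5,1) = 2·15 + 1 = 31; P(6,2) = 30.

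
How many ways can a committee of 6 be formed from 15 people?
C(15,6) = 15! / (6! × (15-6)!)
         = 15! / (6! × 9!)
         = 5,005
Final answer: 5,005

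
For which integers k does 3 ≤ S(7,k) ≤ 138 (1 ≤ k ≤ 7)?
2, 6

Explanation: S(7,1)=1; S(7,2)=63; S(7,3)=301; S(7,4)=350; S(7,5)=140; S(7,6)=21; S(7,7)=1. So valid k = 2, 6.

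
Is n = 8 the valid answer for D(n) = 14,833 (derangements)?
D(8) = (8-1)·[D(7) + D(6)] = 7·[1,854 + 265] = 14,833, which equals 14,833.
Final answer: Yes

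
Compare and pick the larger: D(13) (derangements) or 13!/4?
D(13)

D(13) = (13-1)·[D(12) + D(11)] = 12·[176,214,841 + 14,684,570] = 2,290,792,932; 13!/4 = 6,227,020,800/4 = 1,556,755,200.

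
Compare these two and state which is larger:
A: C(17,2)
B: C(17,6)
A=C(17,2)=136, B=C(17,6)=12,376.
Final answer: B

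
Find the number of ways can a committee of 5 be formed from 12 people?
792

Reasoning: C(12,5) = 12! / (5! × (12-5)!)
         = 12! / (5! × 7!)
         = 792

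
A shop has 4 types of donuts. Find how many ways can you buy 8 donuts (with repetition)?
165
Stars and bars: C(8+4-1, 8) = C(11, 8) = 165.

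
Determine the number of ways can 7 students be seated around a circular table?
720

Explanation: Circular arrangements: (7-1)! = 720.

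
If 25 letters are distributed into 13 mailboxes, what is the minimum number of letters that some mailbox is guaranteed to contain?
2

Reasoning: Pigeonhole: ⌈25/13⌉ = 2.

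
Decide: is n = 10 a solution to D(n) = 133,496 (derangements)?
No
D(10) = (10-1)·[D(9) + D(8)] = 9·[133,496 + 14,833] = 1,334,961, which does not equal 133,496.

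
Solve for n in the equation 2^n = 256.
8

Explanation: 2^8 = 256, so n = 8.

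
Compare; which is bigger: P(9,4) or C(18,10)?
P(9,4)=3,024, C(18,10)=43,758.

Answer: C(18,10)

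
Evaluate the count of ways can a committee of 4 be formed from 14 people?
1,001

Solution: C(14,4) = 14! / (4! × (14-4)!)
         = 14! / (4! × 10!)
         = 1,001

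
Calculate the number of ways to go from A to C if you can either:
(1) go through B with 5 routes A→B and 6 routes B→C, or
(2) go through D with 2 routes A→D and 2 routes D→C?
34

Solution: Route via B: 5×6=30. Route via D: 2×2=4. Total: 34.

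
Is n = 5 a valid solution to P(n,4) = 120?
Yes

Working:
P(5,4) = 5·4·3·2 = 120, which equals 120.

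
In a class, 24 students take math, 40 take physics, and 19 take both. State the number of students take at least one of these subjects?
45

Solution: |A∪B| = |A|+|B|-|A∩B| = 24+40-19 = 45.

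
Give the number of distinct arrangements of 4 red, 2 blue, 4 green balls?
3,150

Multinomial: 10!/(4! × 2! × 4!) = 3,150.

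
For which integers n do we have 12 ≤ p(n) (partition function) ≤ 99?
7, 8, 9, 10, 11, 12

Solution: Tabulating p(n) via p(n) = p(n−1) + p(n−2) − p(n−5) − p(n−7) + …: p(6)=11; p(7)=15; p(8)=22; p(9)=30; p(10)=42; p(11)=56; p(12)=77; p(13)=101. So valid n = 7, 8, 9, 10, 11, 12.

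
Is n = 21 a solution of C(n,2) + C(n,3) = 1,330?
No

Explanation: C(21,2) + C(21,3) = 210 + 1,330 = 1,540, which does not equal 1,330.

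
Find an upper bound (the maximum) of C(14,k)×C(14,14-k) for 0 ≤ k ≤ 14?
11,778,624

Reasoning: C(14,k)·C(14,14-k) = C(14,k)², maximised at the centre k = 7: C(14,7)² = 11,778,624.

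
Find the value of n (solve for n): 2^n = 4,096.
12
4,096 = 1,024 × 4 = 2^10 × 2^2 = 2^12, so n = 12.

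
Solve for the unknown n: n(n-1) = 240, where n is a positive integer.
16

n² − n − 240 = 0, so n = (1 ± √(1 + 4·240))/2 = (1 ± √961)/2 = (1 ± 31)/2, i.e. n = 16 or n = -15. Taking the positive root, n = 16 (check: 16×15 = 240).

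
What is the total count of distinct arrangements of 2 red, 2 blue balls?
Multinomial: 4!/(2! × 2!) = 6.
Final answer: 6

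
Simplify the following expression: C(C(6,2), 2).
C(6,2) = 15, then C(15, 2) = 105.
Final answer: 105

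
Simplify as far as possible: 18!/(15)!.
4,896
This equals 18×17×16 = 4,896.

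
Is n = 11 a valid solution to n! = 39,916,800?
11! = 11·10! = 11·3,628,800 = 39,916,800, which equals 39,916,800.
Final answer: Yes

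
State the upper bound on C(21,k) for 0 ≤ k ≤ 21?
352,716
Maximum at k = 10 or k = 11: C(21,10) = 352,716.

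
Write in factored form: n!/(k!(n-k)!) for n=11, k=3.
This is the binomial coefficient C(11,3) = 165.

Answer: C(11,3) = 165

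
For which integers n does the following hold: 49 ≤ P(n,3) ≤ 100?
P(4,3)=24; P(5,3)=60; P(6,3)=120. So valid n = 5.
Final answer: 5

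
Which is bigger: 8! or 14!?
14!

8!=40,320, 14!=87,178,291,200. 14! > 8!.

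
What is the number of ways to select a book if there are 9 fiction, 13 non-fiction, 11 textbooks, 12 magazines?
45
By the addition principle: 9 + 13 + 11 + 12 = 45.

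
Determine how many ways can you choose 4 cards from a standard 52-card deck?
270,725

Explanation: C(52,4) = 270,725.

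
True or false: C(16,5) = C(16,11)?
True

C(16,5) = C(16,16-5) by the symmetry property; both equal 4,368.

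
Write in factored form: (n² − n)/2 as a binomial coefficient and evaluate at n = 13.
C(n,2); C(13,2) = 78

Working:
(n² − n)/2 = n(n−1)/2 = C(n,2). At n = 13: C(13,2) = 78.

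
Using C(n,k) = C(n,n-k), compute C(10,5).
252
C(10,5) = C(10,5) = 252.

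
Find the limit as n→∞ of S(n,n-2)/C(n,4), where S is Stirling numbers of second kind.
The leading term of S(n,n-2) as a polynomial in n is (3)!!·C(n,4), so the ratio → (3)!! = 3.

Answer: 3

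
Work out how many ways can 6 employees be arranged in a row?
720

Solution: Arrangements of 6 distinct objects: 6! = 720.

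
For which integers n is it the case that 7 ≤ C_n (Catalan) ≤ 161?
4, 5, 6

Reasoning: C_3=5; C_4=14; C_5=42; C_6=132; C_7=429. So valid n = 4, 5, 6.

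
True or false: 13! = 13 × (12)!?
True

Solution: By definition n! = n × (n-1)!, so 13! = 13 × 12!.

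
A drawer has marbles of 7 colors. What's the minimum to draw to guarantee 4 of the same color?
22

Solution: Worst case: 3 of each = 21. One more: 22.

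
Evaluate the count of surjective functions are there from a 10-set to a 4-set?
818,520

Explanation: Onto functions = 4! × S(10,4)
First compute S(10,4) via recurrence:
Using the Stirling recurrence: S(n,k) = k·S(n-1,k) + S(n-1,k-1)
S(10,4) = 4·S(9,4) + S(9,3)
         = 4·7770 + 3025
         = 31080 + 3025
         = 34,105
Then: 24 × 34105 = 818,520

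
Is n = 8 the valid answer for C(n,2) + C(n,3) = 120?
No

Reasoning: C(8,2) + C(8,3) = 28 + 56 = 84, which does not equal 120.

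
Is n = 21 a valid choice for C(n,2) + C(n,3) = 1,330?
No

Reasoning: C(21,2) + C(21,3) = 210 + 1,330 = 1,540, which does not equal 1,330.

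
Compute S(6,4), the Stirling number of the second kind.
65

Using the Stirling recurrence: S(n,k) = k·S(n-1,k) + S(n-1,k-1)
S(6,4) = 4·S(5,4) + S(5,3)
         = 4·10 + 25
         = 40 + 25
         = 65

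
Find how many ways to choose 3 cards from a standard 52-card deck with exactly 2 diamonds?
13 diamonds and 39 non-diamonds: C(13,2) × C(39,1) = 78 × 39 = 3,042.

Answer: 3,042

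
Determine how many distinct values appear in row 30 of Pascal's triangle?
16
Row 30 has entries C(30,0)..C(30,30); by symmetry C(30,k)=C(30,30-k), giving 16 distinct values.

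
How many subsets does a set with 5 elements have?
32

Reasoning: Each element can be included or excluded: 2^5 = 32.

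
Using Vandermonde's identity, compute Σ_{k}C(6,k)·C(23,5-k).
118,755

Explanation: = C(6+23,5) = C(29,5) = 118,755.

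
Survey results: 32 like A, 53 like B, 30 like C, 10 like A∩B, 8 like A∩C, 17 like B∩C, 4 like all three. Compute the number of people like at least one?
84
|A∪B∪C| = 32+53+30-10-8-17+4 = 84.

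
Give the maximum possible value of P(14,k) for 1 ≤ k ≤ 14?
87,178,291,200
P(14,k) increases in k, so maximum at k = 14: 14! = 87,178,291,200.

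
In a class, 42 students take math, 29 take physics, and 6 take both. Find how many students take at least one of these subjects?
|A∪B| = |A|+|B|-|A∩B| = 42+29-6 = 65.
Final answer: 65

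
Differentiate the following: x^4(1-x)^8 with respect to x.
4x^3(1-x)^8 - 8x^4(1-x)^7

Reasoning: Product rule: 4x^{3}(1-x)^{8} + x^4·(-8)(1-x)^{7}.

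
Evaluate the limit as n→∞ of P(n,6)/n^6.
1

P(n,6) = n(n-1)···(n-5) ≈ n^6 for large n. Limit = 1.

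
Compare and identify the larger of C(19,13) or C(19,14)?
C(19,13)

Explanation: C(19,13)=27,132, C(19,14)=11,628.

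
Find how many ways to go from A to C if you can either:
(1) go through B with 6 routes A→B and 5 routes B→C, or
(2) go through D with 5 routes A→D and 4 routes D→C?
Route via B: 6×5=30. Route via D: 5×4=20. Total: 50.

Answer: 50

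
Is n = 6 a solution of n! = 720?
Yes

Working:
6! = 6·5! = 6·120 = 720, which equals 720.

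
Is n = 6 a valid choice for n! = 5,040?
No
6! = 6·5! = 6·120 = 720, which does not equal 5,040.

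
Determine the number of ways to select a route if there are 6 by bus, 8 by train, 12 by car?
26

By the addition principle: 6 + 8 + 12 = 26.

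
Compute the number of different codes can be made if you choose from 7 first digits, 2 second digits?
14

Solution: By the multiplication principle: 7 × 2 = 14.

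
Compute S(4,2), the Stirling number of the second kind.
7

Reasoning: Using the Stirling recurrence: S(n,k) = k·S(n-1,k) + S(n-1,k-1)
S(4,2) = 2·S(3,2) + S(3,1)
         = 2·3 + 1
         = 6 + 1
         = 7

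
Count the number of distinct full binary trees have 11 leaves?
Using the Catalan number formula: C_n = C(2n, n) / (n+1)
C_10 = C(20, 10) / (10+1)
     = 184756 / 11
     = 16,796
Final answer: 16,796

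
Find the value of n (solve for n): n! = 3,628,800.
10

Explanation: n! is strictly increasing. 8! = 40,320, 9! = 362,880, 10! = 3,628,800 ✓. So n = 10.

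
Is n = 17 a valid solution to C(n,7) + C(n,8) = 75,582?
No

C(17,7) + C(17,8) = 19,448 + 24,310 = 43,758, which does not equal 75,582.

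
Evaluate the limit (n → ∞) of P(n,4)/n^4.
P(n,4) = n(n-1)(n-2)(n-3) ≈ n^4 for large n. Limit = 1.
Final answer: 1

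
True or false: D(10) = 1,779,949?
Derangements of 10 elements: D(10) = (10-1)·[D(9) + D(8)] = 9·[133,496 + 14,833] = 1,334,961.

Answer: False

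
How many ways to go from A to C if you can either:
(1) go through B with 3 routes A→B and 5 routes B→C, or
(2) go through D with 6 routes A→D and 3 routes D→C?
33

Solution: Route via B: 3×5=15. Route via D: 6×3=18. Total: 33.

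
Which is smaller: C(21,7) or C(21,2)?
C(21,2)

Solution: C(21,7)=116,280, C(21,2)=210.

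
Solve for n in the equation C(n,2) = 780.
C(n,2) = n(n−1)/2! is increasing in n, and n(n−1) = 2!·780 = 1,560 ≈ (n−0.5)^2 gives n ≈ 40.0. Check: C(38,2) = 703, C(39,2) = 741, C(40,2) = 780 ✓. So n = 40.

Answer: 40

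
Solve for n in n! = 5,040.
7

Explanation: n! is strictly increasing. 5! = 120, 6! = 720, 7! = 5,040 ✓. So n = 7.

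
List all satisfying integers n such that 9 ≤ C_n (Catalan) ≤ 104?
4, 5
C_3=5; C_4=14; C_5=42; C_6=132. So valid n = 4, 5.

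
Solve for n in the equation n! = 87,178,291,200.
n! is strictly increasing. 12! = 479,001,600, 13! = 6,227,020,800, 14! = 87,178,291,200 ✓. So n = 14.
Final answer: 14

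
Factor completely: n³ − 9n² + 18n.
n³ − 9n² + 18n = n(n² − 9n + 18) = n(n − 3)(n − 6).
Final answer: n(n − 3)(n − 6)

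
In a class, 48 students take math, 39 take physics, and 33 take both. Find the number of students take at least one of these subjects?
54

Working:
|A∪B| = |A|+|B|-|A∩B| = 48+39-33 = 54.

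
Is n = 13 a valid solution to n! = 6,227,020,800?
13! = 13·12! = 13·479,001,600 = 6,227,020,800, which equals 6,227,020,800.

Answer: Yes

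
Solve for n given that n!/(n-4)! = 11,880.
12

Reasoning: n!/(n-4)! = n×(n-1)×(n-2)×(n-3), a product of 4 consecutive integers ≈ (n−1.5)^4. 11,880^(1/4) + 1.5 ≈ 11.9; check n = 12: 12×11×10×9 = 11,880 ✓. So n = 12.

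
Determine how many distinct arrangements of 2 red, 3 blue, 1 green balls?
60

Multinomial: 6!/(2! × 3! × 1!) = 60.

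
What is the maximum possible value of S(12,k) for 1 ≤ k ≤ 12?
Row S(12,k) for k = 1..12 (via S(n,k) = k·S(n−1,k) + S(n−1,k−1)): 1, 2,047, 86,526, 611,501, 1,379,400, 1,323,652, 627,396, 159,027, 22,275, 1,705, 66, 1. The row is unimodal; maximum at k = 5: 1,379,400.
Final answer: 1,379,400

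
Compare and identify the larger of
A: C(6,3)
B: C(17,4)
A=C(6,3)=20, B=C(17,4)=2,380.
Final answer: B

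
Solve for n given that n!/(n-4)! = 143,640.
21

Working:
n!/(n-4)! = n×(n-1)×(n-2)×(n-3), a product of 4 consecutive integers ≈ (n−1.5)^4. 143,640^(1/4) + 1.5 ≈ 21.0; check n = 21: 21×20×19×18 = 143,640 ✓. So n = 21.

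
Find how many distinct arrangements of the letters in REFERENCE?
7,560

Working:
Word has 9 letters (R=2, E=4, F=1, N=1, C=1). Arrangements: 9!/Π(k!) = 7,560.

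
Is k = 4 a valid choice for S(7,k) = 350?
Yes

Solution: S(7,4) = 4·S(6,4) + S(6,3) = 4·65 + 90 = 350, which equals 350.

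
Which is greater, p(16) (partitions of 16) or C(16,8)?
C(16,8)

Solution: Pentagonal recurrence p(n) = p(n−1) + p(n−2) − p(n−5) − p(n−7) + …: p(16) = p(15) + p(14) − p(11) − p(9) + p(4) + p(1) = 176 + 135 − 56 − 30 + 5 + 1 = 231; C(16,8) = 12,870.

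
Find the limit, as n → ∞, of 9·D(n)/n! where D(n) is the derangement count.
9/e

Working:
D(n)/n! → 1/e, so 9·D(n)/n! → 9/e.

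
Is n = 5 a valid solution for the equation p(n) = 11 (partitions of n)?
No

Explanation: Pentagonal recurrence p(n) = p(n−1) + p(n−2) − p(n−5) − p(n−7) + …: p(5) = p(4) + p(3) − p(0) = 5 + 3 − 1 = 7, which does not equal 11.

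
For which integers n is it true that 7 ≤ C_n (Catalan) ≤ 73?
4, 5

Reasoning: C_3=5; C_4=14; C_5=42; C_6=132. So valid n = 4, 5.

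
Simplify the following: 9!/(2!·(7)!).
36

Solution: This is C(9,2) = 36.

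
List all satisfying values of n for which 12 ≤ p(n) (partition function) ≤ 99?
7, 8, 9, 10, 11, 12

Reasoning: Tabulating p(n) via p(n) = p(n−1) + p(n−2) − p(n−5) − p(n−7) + …: p(6)=11; p(7)=15; p(8)=22; p(9)=30; p(10)=42; p(11)=56; p(12)=77; p(13)=101. So valid n = 7, 8, 9, 10, 11, 12.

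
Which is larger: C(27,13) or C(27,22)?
C(27,13)

C(27,13)=20,058,300, C(27,22)=80,730.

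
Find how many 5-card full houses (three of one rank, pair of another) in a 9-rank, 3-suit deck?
216

Reasoning: Triple rank: 9. Triple suits: C(3,3)=1. Pair rank: 8. Pair suits: C(3,2)=3. Total: 216.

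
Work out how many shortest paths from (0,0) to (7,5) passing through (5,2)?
210

Working:
To (5,2): C(7,5)=21. From there: C(5,2)=10. Total: 210.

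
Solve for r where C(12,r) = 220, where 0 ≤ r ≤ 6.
C(12,r) is increasing for 0 ≤ r ≤ 6. Stepping up (C(12,r+1) = C(12,r)·(12−r)/(r+1)): C(12,1) = 12, C(12,2) = 66, C(12,3) = 220 ✓. So r = 3.

Answer: 3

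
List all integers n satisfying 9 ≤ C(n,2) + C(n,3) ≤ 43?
C(3,2)+C(3,3)=4; C(4,2)+C(4,3)=10; C(5,2)+C(5,3)=20; C(6,2)+C(6,3)=35; C(7,2)+C(7,3)=56. So valid n = 4, 5, 6.

Answer: 4, 5, 6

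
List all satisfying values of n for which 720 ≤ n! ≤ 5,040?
6, 7

n! is strictly increasing; 6! = 720 and 7! = 5,040, so valid n = 6, 7.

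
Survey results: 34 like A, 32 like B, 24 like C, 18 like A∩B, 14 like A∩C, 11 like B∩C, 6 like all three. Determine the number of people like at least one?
53

Reasoning: |A∪B∪C| = 34+32+24-18-14-11+6 = 53.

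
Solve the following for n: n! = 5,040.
7

Working:
n! is strictly increasing. 5! = 120, 6! = 720, 7! = 5,040 ✓. So n = 7.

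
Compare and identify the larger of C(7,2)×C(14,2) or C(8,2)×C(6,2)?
C(7,2)×C(14,2)

Reasoning: C(7,2)×C(14,2)=1,911, C(8,2)×C(6,2)=420.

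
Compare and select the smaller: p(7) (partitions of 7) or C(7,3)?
p(7)

Explanation: Pentagonal recurrence p(n) = p(n−1) + p(n−2) − p(n−5) − p(n−7) + …: p(7) = p(6) + p(5) − p(2) − p(0) = 11 + 7 − 2 − 1 = 15; C(7,3) = 35.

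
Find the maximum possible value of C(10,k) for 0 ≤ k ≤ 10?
252
Maximum at k = 5: C(10,5) = 252.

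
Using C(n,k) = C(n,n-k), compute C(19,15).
3,876

Working:
C(19,15) = C(19,4) = 3,876.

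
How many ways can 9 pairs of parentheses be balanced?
4,862

Using the Catalan number formula: C_n = C(2n, n) / (n+1)
C_9 = C(18, 9) / (9+1)
     = 48620 / 10
     = 4,862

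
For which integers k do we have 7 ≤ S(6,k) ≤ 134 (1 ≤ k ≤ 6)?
2, 3, 4, 5

Explanation: S(6,1)=1; S(6,2)=31; S(6,3)=90; S(6,4)=65; S(6,5)=15; S(6,6)=1. So valid k = 2, 3, 4, 5.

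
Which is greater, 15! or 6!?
15!=1,307,674,368,000, 6!=720. 15! > 6!.
Final answer: 15!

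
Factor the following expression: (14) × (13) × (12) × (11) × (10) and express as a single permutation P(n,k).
P(14,5) = 14!/(9)!

Working:
Product of 5 consecutive descending integers starting at 14: P(14,5) = 14!/9! = 240,240.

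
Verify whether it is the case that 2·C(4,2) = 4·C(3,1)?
True

Explanation: Absorption identity k·C(n,k) = n·C(n-1,k-1). LHS = 2·6 = 12; RHS = 4·3 = 12.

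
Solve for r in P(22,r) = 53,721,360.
6

Reasoning: P(22,r) = 22·21·…·(22−r+1), a product of r factors. Multiplying down from 22: 22 = 22; 22·21 = 462; 22·21·20 = 9,240; 22·21·20·19 = 175,560; 22·21·20·19·18 = 3,160,080; 22·21·20·19·18·17 = 53,721,360 ✓ (6 factors). So r = 6.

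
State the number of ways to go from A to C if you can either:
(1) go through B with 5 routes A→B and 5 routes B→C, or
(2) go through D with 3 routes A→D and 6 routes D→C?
43

Reasoning: Route via B: 5×5=25. Route via D: 3×6=18. Total: 43.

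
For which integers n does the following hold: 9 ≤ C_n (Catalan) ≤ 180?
4, 5, 6

Solution: C_3=5; C_4=14; C_5=42; C_6=132; C_7=429. So valid n = 4, 5, 6.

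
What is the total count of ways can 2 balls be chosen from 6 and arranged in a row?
30
P(6,2) = 6!/(6-2)! = 30.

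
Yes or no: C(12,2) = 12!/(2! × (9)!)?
No

Explanation: The correct denominator is 2!×10!, giving C(12,2) = 66; the stated RHS is 12!/(2!×9!) = 660 ≠ 66, so the statement does not hold.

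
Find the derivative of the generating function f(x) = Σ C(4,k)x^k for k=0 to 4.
Term-by-term differentiation gives Σ k·C(4,k)x^{k-1} for k=1 to 4.
Final answer: Σ k·C(4,k)x^(k-1) for k=1 to 4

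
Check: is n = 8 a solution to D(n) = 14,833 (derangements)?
Yes

Solution: D(8) = (8-1)·[D(7) + D(6)] = 7·[1,854 + 265] = 14,833, which equals 14,833.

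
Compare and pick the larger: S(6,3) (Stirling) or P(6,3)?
P(6,3)

S(6,3) = 3·S(5,3) + S(5,2) = 3·25 + 15 = 90; P(6,3) = 120.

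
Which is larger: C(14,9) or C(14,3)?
C(14,9)

Explanation: C(14,9)=2,002, C(14,3)=364.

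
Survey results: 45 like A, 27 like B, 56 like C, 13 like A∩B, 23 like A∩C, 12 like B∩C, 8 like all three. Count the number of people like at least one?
|A∪B∪C| = 45+27+56-13-23-12+8 = 88.
Final answer: 88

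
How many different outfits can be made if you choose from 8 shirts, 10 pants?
80

Reasoning: By the multiplication principle: 8 × 10 = 80.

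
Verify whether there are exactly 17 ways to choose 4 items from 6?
C(6,4) = 15 ≠ 17.

Answer: False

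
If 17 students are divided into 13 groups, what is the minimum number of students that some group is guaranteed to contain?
2

Solution: Pigeonhole: ⌈17/13⌉ = 2.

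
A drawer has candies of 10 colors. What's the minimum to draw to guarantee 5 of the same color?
41

Reasoning: Worst case: 4 of each = 40. One more: 41.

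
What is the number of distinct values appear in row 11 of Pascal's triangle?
Row 11 has entries C(11,0)..C(11,11); by symmetry C(11,k)=C(11,11-k), giving 6 distinct values.

Answer: 6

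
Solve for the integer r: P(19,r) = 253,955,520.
7

Solution: P(19,r) = 19·18·…·(19−r+1), a product of r factors. Multiplying down from 19: 19 = 19; 19·18 = 342; 19·18·17 = 5,814; 19·18·17·16 = 93,024; 19·18·17·16·15 = 1,395,360; 19·18·17·16·15·14 = 19,535,040; 19·18·17·16·15·14·13 = 253,955,520 ✓ (7 factors). So r = 7.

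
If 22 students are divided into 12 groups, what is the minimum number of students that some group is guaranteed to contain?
Pigeonhole: ⌈22/12⌉ = 2.

Answer: 2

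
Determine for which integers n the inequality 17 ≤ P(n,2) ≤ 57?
5, 6, 7, 8

Reasoning: P(4,2)=12; P(5,2)=20; P(6,2)=30; P(7,2)=42; P(8,2)=56; P(9,2)=72. So valid n = 5, 6, 7, 8.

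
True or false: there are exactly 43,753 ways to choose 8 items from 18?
False

C(18,8) = 43,758 ≠ 43753.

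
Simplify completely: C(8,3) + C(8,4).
126

Explanation: By Pascal's identity: C(9,4) = 126.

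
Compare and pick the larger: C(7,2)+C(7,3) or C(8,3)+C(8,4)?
First=56, Second=126.

Answer: C(8,3)+C(8,4)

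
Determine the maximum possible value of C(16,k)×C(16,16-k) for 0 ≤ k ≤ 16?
165,636,900

Reasoning: C(16,k)·C(16,16-k) = C(16,k)², maximised at the centre k = 8: C(16,8)² = 165,636,900.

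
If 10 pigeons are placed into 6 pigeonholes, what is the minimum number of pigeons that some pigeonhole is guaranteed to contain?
2
Pigeonhole: ⌈10/6⌉ = 2.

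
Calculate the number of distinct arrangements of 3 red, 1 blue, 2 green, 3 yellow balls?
5,040
Multinomial: 9!/(3! × 1! × 2! × 3!) = 5,040.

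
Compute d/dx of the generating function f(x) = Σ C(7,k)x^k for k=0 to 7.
Term-by-term differentiation gives Σ k·C(7,k)x^{k-1} for k=1 to 7.

Answer: Σ k·C(7,k)x^(k-1) for k=1 to 7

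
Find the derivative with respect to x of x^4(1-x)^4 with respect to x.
4x^3(1-x)^4 - 4x^4(1-x)^3

Reasoning: Product rule: 4x^{3}(1-x)^{4} + x^4·(-4)(1-x)^{3}.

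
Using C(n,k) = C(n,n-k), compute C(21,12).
293,930

Reasoning: C(21,12) = C(21,9) = 293,930.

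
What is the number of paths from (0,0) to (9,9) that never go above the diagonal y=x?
Counted by the Catalan number C_9: C_9 = C(18,9)/(9+1) = 48,620/10 = 4,862.
Final answer: 4,862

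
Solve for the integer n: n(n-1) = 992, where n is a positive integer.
n² − n − 992 = 0, so n = (1 ± √(1 + 4·992))/2 = (1 ± √3,969)/2 = (1 ± 63)/2, i.e. n = 32 or n = -31. Taking the positive root, n = 32 (check: 32×31 = 992).
Final answer: 32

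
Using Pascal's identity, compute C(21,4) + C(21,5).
26,334
C(21,4) + C(21,5) = C(22,5) = 26,334.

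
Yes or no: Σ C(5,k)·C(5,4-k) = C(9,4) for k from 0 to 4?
Vandermonde's identity gives C(10,4) = 210; RHS C(9,4) = 126.

Answer: No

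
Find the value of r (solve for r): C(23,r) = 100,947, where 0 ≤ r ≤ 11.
6

C(23,r) is increasing for 0 ≤ r ≤ 11. Stepping up (C(23,r+1) = C(23,r)·(23−r)/(r+1)): C(23,1) = 23, C(23,2) = 253, C(23,3) = 1,771, C(23,4) = 8,855, C(23,5) = 33,649, C(23,6) = 100,947 ✓. So r = 6.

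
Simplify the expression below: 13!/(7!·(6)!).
This is C(13,7) = 1,716.

Answer: 1,716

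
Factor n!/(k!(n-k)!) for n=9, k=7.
C(9,7) = 36

Reasoning: This is the binomial coefficient C(9,7) = 36.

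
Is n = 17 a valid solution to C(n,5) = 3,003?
No

Explanation: C(17,5) = 17·16·15·14·13/5! = 742,560/120 = 6,188, which does not equal 3,003.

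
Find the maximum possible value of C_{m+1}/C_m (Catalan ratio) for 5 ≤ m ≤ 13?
18/5

Reasoning: C_{m+1}/C_m = 2(2m+1)/(m+2), which increases with m. Maximum at m = 13: 2·27/15 = 18/5.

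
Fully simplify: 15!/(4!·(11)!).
This is C(15,4) = 1,365.

Answer: 1,365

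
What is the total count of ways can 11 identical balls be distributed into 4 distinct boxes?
C(11+4-1, 4-1) = C(14, 3) = 364.
Final answer: 364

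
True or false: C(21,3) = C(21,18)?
True

Solution: C(21,3) = C(21,21-3) by the symmetry property; both equal 1,330.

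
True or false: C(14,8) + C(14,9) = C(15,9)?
True

Reasoning: Pascal's identity C(n,k) + C(n,k+1) = C(n+1,k+1): 3,003 + 2,002 = 5,005 = C(15,9).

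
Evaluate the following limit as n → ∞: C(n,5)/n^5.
C(n,5) ≈ n^5/5! for large n. Limit = 1/5! = 1/120.

Answer: 1/120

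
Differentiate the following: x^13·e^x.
(13x^12 + x^13)e^x
Product rule: d/dx[x^13]·e^x + x^13·d/dx[e^x] = 13x^{12}e^x + x^13e^x.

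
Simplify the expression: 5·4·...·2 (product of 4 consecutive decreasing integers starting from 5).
120

Reasoning: This is P(5,4) = 5!/(1)! = 120.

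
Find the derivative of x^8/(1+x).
Quotient rule: [8x^{7}(1+x) - x^8]/(1+x)².
Final answer: (8x^7(1+x) - x^8)/(1+x)²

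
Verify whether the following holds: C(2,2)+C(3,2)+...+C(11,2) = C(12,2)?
False
Hockey stick identity gives Σ = C(12,3) = 220; RHS C(12,2) = 66.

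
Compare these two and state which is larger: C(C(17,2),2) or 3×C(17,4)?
C(C(17,2),2)

Explanation: C(C(17,2),2)=9,180, 3×C(17,4)=7,140.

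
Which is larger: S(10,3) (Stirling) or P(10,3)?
S(10,3)

S(10,3) = 3·S(9,3) + S(9,2) = 3·3,025 + 255 = 9,330; P(10,3) = 720.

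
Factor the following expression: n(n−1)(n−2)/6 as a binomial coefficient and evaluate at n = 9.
C(n,3); C(9,3) = 84

n(n−1)(n−2)/6 = n!/(3!(n−3)!) = C(n,3). At n = 9: C(9,3) = 84.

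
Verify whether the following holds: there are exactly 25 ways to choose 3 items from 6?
False

Reasoning: C(6,3) = 20 ≠ 25.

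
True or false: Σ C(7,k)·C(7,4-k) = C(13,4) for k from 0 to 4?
False

Working:
Vandermonde's identity gives C(14,4) = 1,001; RHS C(13,4) = 715.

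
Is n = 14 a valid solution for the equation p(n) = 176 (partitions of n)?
No

Reasoning: Pentagonal recurrence p(n) = p(n−1) + p(n−2) − p(n−5) − p(n−7) + …: p(14) = p(13) + p(12) − p(9) − p(7) + p(2) = 101 + 77 − 30 − 15 + 2 = 135, which does not equal 176.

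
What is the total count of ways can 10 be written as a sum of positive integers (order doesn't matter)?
Pentagonal recurrence p(n) = p(n−1) + p(n−2) − p(n−5) − p(n−7) + …: p(10) = p(9) + p(8) − p(5) − p(3) = 30 + 22 − 7 − 3 = 42.
Final answer: 42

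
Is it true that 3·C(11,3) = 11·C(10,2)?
True

Reasoning: Absorption identity k·C(n,k) = n·C(n-1,k-1). LHS = 3·165 = 495; RHS = 11·45 = 495.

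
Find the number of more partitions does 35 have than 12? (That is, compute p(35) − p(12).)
Pentagonal recurrence p(n) = p(n−1) + p(n−2) − p(n−5) − p(n−7) + …: p(35) = p(34) + p(33) − p(30) − p(28) + p(23) + p(20) − p(13) − p(9) + p(0) = 12,310 + 10,143 − 5,604 − 3,718 + 1,255 + 627 − 101 − 30 + 1 = 14,883.
p(12) = p(11) + p(10) − p(7) − p(5) + p(0) = 56 + 42 − 15 − 7 + 1 = 77.
Difference = 14,883 − 77 = 14,806.
Final answer: 14,806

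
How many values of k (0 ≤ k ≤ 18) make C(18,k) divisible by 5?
Checking C(18,k) mod 5 for k = 0..18: divisible at k = 4, 9, 14. That's 3 values.

Answer: 3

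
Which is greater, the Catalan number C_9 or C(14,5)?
C_9 = C(18,9)/(9+1) = 48,620/10 = 4,862; C(14,5) = 2,002.

Answer: C_9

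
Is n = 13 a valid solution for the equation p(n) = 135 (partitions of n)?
No

Reasoning: Pentagonal recurrence p(n) = p(n−1) + p(n−2) − p(n−5) − p(n−7) + …: p(13) = p(12) + p(11) − p(8) − p(6) + p(1) = 77 + 56 − 22 − 11 + 1 = 101, which does not equal 135.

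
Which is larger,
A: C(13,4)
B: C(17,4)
B

Working:
A=C(13,4)=715, B=C(17,4)=2,380.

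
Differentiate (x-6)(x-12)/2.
d/dx[(x-6)(x-12)] = (x-12) + (x-6) = 2x - 18. Dividing by 2 gives (2x - 18)/2.

Answer: (2x - 18)/2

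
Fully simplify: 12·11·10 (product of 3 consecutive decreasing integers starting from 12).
This is P(12,3) = 12!/(9)! = 1,320.

Answer: 1,320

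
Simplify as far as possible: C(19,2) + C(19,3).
1,140

Explanation: By Pascal's identity: C(20,3) = 1,140.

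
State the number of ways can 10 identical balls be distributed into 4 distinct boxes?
C(10+4-1, 4-1) = C(13, 3) = 286.
Final answer: 286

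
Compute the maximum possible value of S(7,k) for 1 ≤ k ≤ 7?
Row S(7,k) for k = 1..7 (via S(n,k) = k·S(n−1,k) + S(n−1,k−1)): 1, 63, 301, 350, 140, 21, 1. The row is unimodal; maximum at k = 4: 350.
Final answer: 350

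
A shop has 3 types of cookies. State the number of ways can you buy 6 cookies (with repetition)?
28

Solution: Stars and bars: C(6+3-1, 6) = C(8, 6) = 28.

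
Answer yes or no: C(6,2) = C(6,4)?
Yes

Symmetry C(n,k) = C(n,n-k): C(6,2) = 15 and C(6,4) = 15. Both sides agree, so the statement holds.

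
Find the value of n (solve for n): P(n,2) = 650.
26

P(n,2) = n(n−1) is increasing in n; n(n−1) ≈ (n−0.5)^2 = 650 gives n ≈ 26.0. Check: P(24,2) = 552, P(25,2) = 600, P(26,2) = 650 ✓. So n = 26.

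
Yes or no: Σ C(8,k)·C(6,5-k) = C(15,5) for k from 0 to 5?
No

Vandermonde's identity gives C(14,5) = 2,002; RHS C(15,5) = 3,003.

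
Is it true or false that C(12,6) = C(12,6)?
Symmetry C(n,k) = C(n,n-k): C(12,6) = 924 and C(12,6) = 924. Both sides agree, so the statement holds.

Answer: True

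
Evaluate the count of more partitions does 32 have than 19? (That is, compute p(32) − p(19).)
7,859

Reasoning: Pentagonal recurrence p(n) = p(n−1) + p(n−2) − p(n−5) − p(n−7) + …: p(32) = p(31) + p(30) − p(27) − p(25) + p(20) + p(17) − p(10) − p(6) = 6,842 + 5,604 − 3,010 − 1,958 + 627 + 297 − 42 − 11 = 8,349.
p(19) = p(18) + p(17) − p(14) − p(12) + p(7) + p(4) = 385 + 297 − 135 − 77 + 15 + 5 = 490.
Difference = 8,349 − 490 = 7,859.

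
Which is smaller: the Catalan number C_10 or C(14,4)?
C_10 = C(20,10)/(10+1) = 184,756/11 = 16,796; C(14,4) = 1,001.
Final answer: C(14,4)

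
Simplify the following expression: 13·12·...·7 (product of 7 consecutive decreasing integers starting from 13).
8,648,640
This is P(13,7) = 13!/(6)! = 8,648,640.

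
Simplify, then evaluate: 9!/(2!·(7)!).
36

Explanation: This is C(9,2) = 36.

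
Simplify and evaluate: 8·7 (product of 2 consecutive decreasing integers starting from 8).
56

Working:
This is P(8,2) = 8!/(6)! = 56.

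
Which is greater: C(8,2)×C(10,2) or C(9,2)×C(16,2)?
C(9,2)×C(16,2)

Reasoning: C(8,2)×C(10,2)=1,260, C(9,2)×C(16,2)=4,320.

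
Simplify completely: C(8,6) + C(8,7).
36

Working:
By Pascal's identity: C(9,7) = 36.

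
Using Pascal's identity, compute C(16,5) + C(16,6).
12,376

Explanation: C(16,5) + C(16,6) = C(17,6) = 12,376.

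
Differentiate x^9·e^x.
(9x^8 + x^9)e^x

Product rule: d/dx[x^9]·e^x + x^9·d/dx[e^x] = 9x^{8}e^x + x^9e^x.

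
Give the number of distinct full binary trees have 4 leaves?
Using the Catalan number formula: C_n = C(2n, n) / (n+1)
C_3 = C(6, 3) / (3+1)
     = 20 / 4
     = 5

Answer: 5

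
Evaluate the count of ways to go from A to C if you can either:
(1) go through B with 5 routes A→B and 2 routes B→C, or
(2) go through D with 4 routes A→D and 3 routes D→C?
22
Route via B: 5×2=10. Route via D: 4×3=12. Total: 22.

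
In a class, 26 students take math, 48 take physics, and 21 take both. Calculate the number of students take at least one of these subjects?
53

|A∪B| = |A|+|B|-|A∩B| = 26+48-21 = 53.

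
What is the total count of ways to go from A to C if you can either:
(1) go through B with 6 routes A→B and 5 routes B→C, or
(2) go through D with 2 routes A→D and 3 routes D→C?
36

Solution: Route via B: 6×5=30. Route via D: 2×3=6. Total: 36.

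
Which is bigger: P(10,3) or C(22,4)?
C(22,4)

Working:
P(10,3)=720, C(22,4)=7,315.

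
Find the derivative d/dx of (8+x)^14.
14(8+x)^13

Reasoning: Using the power rule: d/dx (8+x)^14 = 14(8+x)^{13}.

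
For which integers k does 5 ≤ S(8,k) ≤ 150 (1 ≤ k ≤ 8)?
2, 7

Explanation: S(8,1)=1; S(8,2)=127; S(8,3)=966; S(8,4)=1,701; S(8,5)=1,050; S(8,6)=266; S(8,7)=28; S(8,8)=1. So valid k = 2, 7.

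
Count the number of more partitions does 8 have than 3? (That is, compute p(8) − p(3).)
Pentagonal recurrence p(n) = p(n−1) + p(n−2) − p(n−5) − p(n−7) + …: p(8) = p(7) + p(6) − p(3) − p(1) = 15 + 11 − 3 − 1 = 22.
p(3) = p(2) + p(1) = 2 + 1 = 3.
Difference = 22 − 3 = 19.

Answer: 19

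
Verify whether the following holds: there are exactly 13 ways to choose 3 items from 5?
C(5,3) = 10 ≠ 13.

Answer: False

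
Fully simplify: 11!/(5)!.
This equals 11×10×...×6 = 332,640.
Final answer: 332,640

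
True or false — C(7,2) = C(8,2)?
False

Solution: LHS = C(7,2) = 21; RHS = C(8,2) = 28. 21 ≠ 28, so the statement does not hold.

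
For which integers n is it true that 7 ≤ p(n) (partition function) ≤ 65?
5, 6, 7, 8, 9, 10, 11

Reasoning: Tabulating p(n) via p(n) = p(n−1) + p(n−2) − p(n−5) − p(n−7) + …: p(4)=5; p(5)=7; p(6)=11; p(7)=15; p(8)=22; p(9)=30; p(10)=42; p(11)=56; p(12)=77. So valid n = 5, 6, 7, 8, 9, 10, 11.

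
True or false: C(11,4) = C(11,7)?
True
C(11,4) = C(11,11-4) by the symmetry property; both equal 330.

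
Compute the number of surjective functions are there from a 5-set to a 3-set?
150

Reasoning: Onto functions = 3! × S(5,3)
First compute S(5,3) via recurrence:
Using the Stirling recurrence: S(n,k) = k·S(n-1,k) + S(n-1,k-1)
S(5,3) = 3·S(4,3) + S(4,2)
         = 3·6 + 7
         = 18 + 7
         = 25
Then: 6 × 25 = 150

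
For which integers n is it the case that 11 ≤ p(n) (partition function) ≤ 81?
Tabulating p(n) via p(n) = p(n−1) + p(n−2) − p(n−5) − p(n−7) + …: p(5)=7; p(6)=11; p(7)=15; p(8)=22; p(9)=30; p(10)=42; p(11)=56; p(12)=77; p(13)=101. So valid n = 6, 7, 8, 9, 10, 11, 12.

Answer: 6, 7, 8, 9, 10, 11, 12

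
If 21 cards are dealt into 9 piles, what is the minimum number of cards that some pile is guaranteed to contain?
3

Pigeonhole: ⌈21/9⌉ = 3.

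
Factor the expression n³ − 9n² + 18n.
n(n − 3)(n − 6)

Explanation: n³ − 9n² + 18n = n(n² − 9n + 18) = n(n − 3)(n − 6).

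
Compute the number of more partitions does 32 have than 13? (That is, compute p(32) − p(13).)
8,248

Pentagonal recurrence p(n) = p(n−1) + p(n−2) − p(n−5) − p(n−7) + …: p(32) = p(31) + p(30) − p(27) − p(25) + p(20) + p(17) − p(10) − p(6) = 6,842 + 5,604 − 3,010 − 1,958 + 627 + 297 − 42 − 11 = 8,349.
p(13) = p(12) + p(11) − p(8) − p(6) + p(1) = 77 + 56 − 22 − 11 + 1 = 101.
Difference = 8,349 − 101 = 8,248.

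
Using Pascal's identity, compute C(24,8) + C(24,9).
2,042,975

Working:
C(24,8) + C(24,9) = C(25,9) = 2,042,975.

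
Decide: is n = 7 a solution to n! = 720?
No

Working:
7! = 7·6! = 7·720 = 5,040, which does not equal 720.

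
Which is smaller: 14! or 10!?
14!=87,178,291,200, 10!=3,628,800. 14! > 10!.

Answer: 10!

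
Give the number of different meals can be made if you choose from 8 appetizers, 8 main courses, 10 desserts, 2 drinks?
By the multiplication principle: 8 × 8 × 10 × 2 = 1,280.
Final answer: 1,280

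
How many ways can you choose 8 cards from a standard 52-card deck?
752,538,150

Explanation: C(52,8) = 752,538,150.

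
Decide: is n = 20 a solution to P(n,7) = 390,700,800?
P(20,7) = 20·19·18·17·16·15·14 = 390,700,800, which equals 390,700,800.
Final answer: Yes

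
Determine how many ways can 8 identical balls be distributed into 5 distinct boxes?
C(8+5-1, 5-1) = C(12, 4) = 495.

Answer: 495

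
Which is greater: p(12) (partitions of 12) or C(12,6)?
C(12,6)

Pentagonal recurrence p(n) = p(n−1) + p(n−2) − p(n−5) − p(n−7) + …: p(12) = p(11) + p(10) − p(7) − p(5) + p(0) = 56 + 42 − 15 − 7 + 1 = 77; C(12,6) = 924.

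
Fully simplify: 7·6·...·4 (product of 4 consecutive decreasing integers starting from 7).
840

Solution: This is P(7,4) = 7!/(3)! = 840.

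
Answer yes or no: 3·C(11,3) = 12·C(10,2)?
No

Absorption identity k·C(n,k) = n·C(n-1,k-1). LHS = 3·165 = 495; RHS = 12·45 = 540.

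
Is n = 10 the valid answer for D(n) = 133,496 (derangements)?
No

D(10) = (10-1)·[D(9) + D(8)] = 9·[133,496 + 14,833] = 1,334,961, which does not equal 133,496.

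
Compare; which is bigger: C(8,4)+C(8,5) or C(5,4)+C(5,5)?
First=126, Second=6.

Answer: C(8,4)+C(8,5)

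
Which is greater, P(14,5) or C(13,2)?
P(14,5)=240,240, C(13,2)=78.

Answer: P(14,5)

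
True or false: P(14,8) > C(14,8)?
True

Reasoning: P(14,8) = 121,080,960 and C(14,8) = 3,003; P(n,r) = r! × C(n,r) so P > C whenever r ≥ 2.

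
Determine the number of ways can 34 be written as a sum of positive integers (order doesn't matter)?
Pentagonal recurrence p(n) = p(n−1) + p(n−2) − p(n−5) − p(n−7) + …: p(34) = p(33) + p(32) − p(29) − p(27) + p(22) + p(19) − p(12) − p(8) = 10,143 + 8,349 − 4,565 − 3,010 + 1,002 + 490 − 77 − 22 = 12,310.
Final answer: 12,310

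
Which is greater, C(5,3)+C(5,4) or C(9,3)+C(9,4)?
C(9,3)+C(9,4)

Reasoning: First=15, Second=210.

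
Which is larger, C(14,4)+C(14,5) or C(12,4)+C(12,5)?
C(14,4)+C(14,5)

Solution: First=3,003, Second=1,287.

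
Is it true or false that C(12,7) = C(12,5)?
Symmetry C(n,k) = C(n,n-k): C(12,7) = 792 and C(12,5) = 792. Both sides agree, so the statement holds.
Final answer: True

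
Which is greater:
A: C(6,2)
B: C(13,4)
B

Solution: A=C(6,2)=15, B=C(13,4)=715.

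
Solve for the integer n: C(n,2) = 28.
8

Working:
C(n,2) = n(n−1)/2! is increasing in n, and n(n−1) = 2!·28 = 56 ≈ (n−0.5)^2 gives n ≈ 8.0. Check: C(6,2) = 15, C(7,2) = 21, C(8,2) = 28 ✓. So n = 8.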